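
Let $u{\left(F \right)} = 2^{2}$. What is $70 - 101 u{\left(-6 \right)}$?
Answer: $-334$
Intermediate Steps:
$u{\left(F \right)} = 4$
$70 - 101 u{\left(-6 \right)} = 70 - 404 = -334$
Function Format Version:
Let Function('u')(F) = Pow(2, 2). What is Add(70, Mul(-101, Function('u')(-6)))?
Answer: -334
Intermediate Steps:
Function('u')(F) = 4
Add(70, Mul(-101, Function('u')(-6))) = Add(70, Mul(-101, 4)) = Add(70, -404) = -334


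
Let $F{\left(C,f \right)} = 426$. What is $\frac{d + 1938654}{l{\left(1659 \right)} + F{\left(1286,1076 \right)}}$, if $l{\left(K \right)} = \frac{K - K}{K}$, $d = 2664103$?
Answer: $\frac{4602757}{426} \approx 10805.0$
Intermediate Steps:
$l{\left(K \right)} = 0$ ($l{\left(K \right)} = \frac{0}{K} = 0$)
$\frac{d + 1938654}{l{\left(1659 \right)} + F{\left(1286,1076 \right)}} = \frac{2664103 + 1938654}{0 + 426} = \frac{4602757}{426}$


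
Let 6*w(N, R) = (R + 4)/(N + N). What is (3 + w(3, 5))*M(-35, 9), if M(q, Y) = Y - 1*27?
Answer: -117/2 ≈ -58.500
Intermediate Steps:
w(N, R) = (4 + R)/(12*N) (w(N, R) = ((R + 4)/(N + N))/6 = ((4 + R)/((2*N)))/6 = ((4 + R)*(1/(2*N)))/6 = ((4 + R)/(2*N))/6 = (4 + R)/(12*N))
M(q, Y) = -27 + Y (M(q, Y) = Y - 27 = -27 + Y)
(3 + w(3, 5))*M(-35, 9) = (3 + (1/12)*(4 + 5)/3)*(-27 + 9) = (3 + (1/12)*(1/3)*9)*(-18) = (3 + 1/4)*(-18) = (13/4)*(-18) = -117/2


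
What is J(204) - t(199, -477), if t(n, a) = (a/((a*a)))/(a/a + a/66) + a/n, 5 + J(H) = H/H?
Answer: -20850709/13004451 ≈ -1.6034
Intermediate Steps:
J(H) = -4 (J(H) = -5 + H/H = -5 + 1 = -4)
t(n, a) = a/n + 1/(a*(1 + a/66)) (t(n, a) = (a/(a**2))/(1 + a*(1/66)) + a/n = (a/a**2)/(1 + a/66) + a/n = 1/(a*(1 + a/66)) + a/n = a/n + 1/(a*(1 + a/66)))
J(204) - t(199, -477) = -4 - ((-477)**3 + 66*199 + 66*(-477)**2)/((-477)*199*(66 - 477)) = -4 - (-1)*(-108531333 + 13134 + 66*227529)/(477*199*(-411)) = -4 - (-1)*(-1)*(-108531333 + 13134 + 15016914)/(477*199*411) = -4 - (-1)*(-1)*(-93501285)/(477*199*411) = -4 - 1*(-31167095/13004451) = -4 + 31167095/13004451 = -20850709/13004451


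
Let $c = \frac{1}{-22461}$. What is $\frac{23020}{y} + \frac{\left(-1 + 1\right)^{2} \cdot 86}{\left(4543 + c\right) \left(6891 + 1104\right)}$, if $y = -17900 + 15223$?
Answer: $- \frac{23020}{2677} \approx -8.5992$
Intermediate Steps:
$y = -2677$
$c = - \frac{1}{22461} \approx -4.4522 \cdot 10^{-5}$
$\frac{23020}{y} + \frac{\left(-1 + 1\right)^{2} \cdot 86}{\left(4543 + c\right) \left(6891 + 1104\right)} = \frac{23020}{-2677} + \frac{\left(-1 + 1\right)^{2} \cdot 86}{\left(4543 - \frac{1}{22461}\right) \left(6891 + 1104\right)} = 23020 \left(- \frac{1}{2677}\right) + \frac{0^{2} \cdot 86}{\frac{102040322}{22461} \cdot 7995} = - \frac{23020}{2677} + \frac{0 \cdot 86}{\frac{271937458130}{7487}} = - \frac{23020}{2677} + 0 \cdot \frac{7487}{271937458130} = - \frac{23020}{2677} + 0 = - \frac{23020}{2677}$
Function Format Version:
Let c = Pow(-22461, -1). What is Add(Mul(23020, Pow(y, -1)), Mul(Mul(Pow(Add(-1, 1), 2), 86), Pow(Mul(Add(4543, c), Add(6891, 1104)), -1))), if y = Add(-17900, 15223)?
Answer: Rational(-23020, 2677) ≈ -8.5992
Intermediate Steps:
y = -2677
c = Rational(-1, 22461) ≈ -4.4522e-5
Add(Mul(23020, Pow(y, -1)), Mul(Mul(Pow(Add(-1, 1), 2), 86), Pow(Mul(Add(4543, c), Add(6891, 1104)), -1))) = Add(Mul(23020, Pow(-2677, -1)), Mul(Mul(Pow(Add(-1, 1), 2), 86), Pow(Mul(Add(4543, Rational(-1, 22461)), Add(6891, 1104)), -1))) = Add(Mul(23020, Rational(-1, 2677)), Mul(Mul(Pow(0, 2), 86), Pow(Mul(Rational(102040322, 22461), 7995), -1))) = Add(Rational(-23020, 2677), Mul(Mul(0, 86), Pow(Rational(271937458130, 7487), -1))) = Add(Rational(-23020, 2677), Mul(0, Rational(7487, 271937458130))) = Add(Rational(-23020, 2677), 0) = Rational(-23020, 2677)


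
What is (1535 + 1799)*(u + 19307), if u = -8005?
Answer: 37680868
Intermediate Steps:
(1535 + 1799)*(u + 19307) = (1535 + 1799)*(-8005 + 19307) = 3334*11302 = 37680868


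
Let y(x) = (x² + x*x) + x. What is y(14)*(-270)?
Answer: -109620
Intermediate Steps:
y(x) = x + 2*x² (y(x) = (x² + x²) + x = 2*x² + x = x + 2*x²)
y(14)*(-270) = (14*(1 + 2*14))*(-270) = (14*(1 + 28))*(-270) = (14*29)*(-270) = 406*(-270) = -109620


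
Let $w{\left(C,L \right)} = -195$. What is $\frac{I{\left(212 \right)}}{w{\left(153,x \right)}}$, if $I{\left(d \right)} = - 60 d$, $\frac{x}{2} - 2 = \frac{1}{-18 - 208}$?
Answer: $\frac{848}{13} \approx 65.231$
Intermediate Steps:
$x = \frac{451}{113}$ ($x = 4 + \frac{2}{-18 - 208} = 4 + \frac{2}{-226} = 4 + 2 \left(- \frac{1}{226}\right) = 4 - \frac{1}{113} = \frac{451}{113} \approx 3.9911$)
$\frac{I{\left(212 \right)}}{w{\left(153,x \right)}} = \frac{\left(-60\right) 212}{-195} = \left(-12720\right) \left(- \frac{1}{195}\right) = \frac{848}{13}$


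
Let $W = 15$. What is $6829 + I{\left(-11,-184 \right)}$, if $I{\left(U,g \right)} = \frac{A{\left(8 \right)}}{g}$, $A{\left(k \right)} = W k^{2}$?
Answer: $\frac{156947}{23} \approx 6823.8$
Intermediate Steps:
$A{\left(k \right)} = 15 k^{2}$
$I{\left(U,g \right)} = \frac{960}{g}$ ($I{\left(U,g \right)} = \frac{15 \cdot 8^{2}}{g} = \frac{15 \cdot 64}{g} = \frac{960}{g}$)
$6829 + I{\left(-11,-184 \right)} = 6829 + \frac{960}{-184} = 6829 + 960 \left(- \frac{1}{184}\right) = 6829 - \frac{120}{23} = \frac{156947}{23}$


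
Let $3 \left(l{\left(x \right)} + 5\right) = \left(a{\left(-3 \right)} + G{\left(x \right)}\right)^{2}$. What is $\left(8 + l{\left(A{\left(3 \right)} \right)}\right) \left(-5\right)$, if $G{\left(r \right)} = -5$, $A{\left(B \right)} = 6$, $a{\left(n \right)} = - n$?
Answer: $- \frac{65}{3} \approx -21.667$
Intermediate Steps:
$l{\left(x \right)} = - \frac{11}{3}$ ($l{\left(x \right)} = -5 + \frac{\left(\left(-1\right) \left(-3\right) - 5\right)^{2}}{3} = -5 + \frac{\left(3 - 5\right)^{2}}{3} = -5 + \frac{\left(-2\right)^{2}}{3} = -5 + \frac{1}{3} \cdot 4 = -5 + \frac{4}{3} = - \frac{11}{3}$)
$\left(8 + l{\left(A{\left(3 \right)} \right)}\right) \left(-5\right) = \left(8 - \frac{11}{3}\right) \left(-5\right) = \frac{13}{3} \left(-5\right) = - \frac{65}{3}$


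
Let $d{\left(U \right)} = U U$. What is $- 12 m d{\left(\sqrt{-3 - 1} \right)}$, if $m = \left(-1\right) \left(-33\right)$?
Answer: $1584$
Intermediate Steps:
$m = 33$
$d{\left(U \right)} = U^{2}$
$- 12 m d{\left(\sqrt{-3 - 1} \right)} = \left(-12\right) 33 \left(\sqrt{-3 - 1}\right)^{2} = - 396 \left(\sqrt{-4}\right)^{2} = - 396 \left(2 i\right)^{2} = \left(-396\right) \left(-4\right) = 1584$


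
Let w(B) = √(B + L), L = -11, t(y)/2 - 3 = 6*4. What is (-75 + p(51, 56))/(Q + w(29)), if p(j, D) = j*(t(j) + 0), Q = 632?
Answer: 18012/4249 - 171*√2/8498 ≈ 4.2107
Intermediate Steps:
t(y) = 54 (t(y) = 6 + 2*(6*4) = 6 + 2*24 = 6 + 48 = 54)
p(j, D) = 54*j (p(j, D) = j*(54 + 0) = j*54 = 54*j)
w(B) = √(-11 + B) (w(B) = √(B - 11) = √(-11 + B))
(-75 + p(51, 56))/(Q + w(29)) = (-75 + 54*51)/(632 + √(-11 + 29)) = (-75 + 2754)/(632 + √18) = 2679/(632 + 3*√2)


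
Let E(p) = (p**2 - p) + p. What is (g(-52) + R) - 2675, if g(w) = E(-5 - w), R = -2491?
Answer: -2957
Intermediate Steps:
E(p) = p**2
g(w) = (-5 - w)**2
(g(-52) + R) - 2675 = ((5 - 52)**2 - 2491) - 2675 = ((-47)**2 - 2491) - 2675 = (2209 - 2491) - 2675 = -282 - 2675 = -2957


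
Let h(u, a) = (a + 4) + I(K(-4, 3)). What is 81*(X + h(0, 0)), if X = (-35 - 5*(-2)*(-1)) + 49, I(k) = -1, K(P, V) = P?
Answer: 567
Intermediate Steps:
X = 4 (X = (-35 + 10*(-1)) + 49 = (-35 - 10) + 49 = -45 + 49 = 4)
h(u, a) = 3 + a (h(u, a) = (a + 4) - 1 = (4 + a) - 1 = 3 + a)
81*(X + h(0, 0)) = 81*(4 + (3 + 0)) = 81*(4 + 3) = 81*7 = 567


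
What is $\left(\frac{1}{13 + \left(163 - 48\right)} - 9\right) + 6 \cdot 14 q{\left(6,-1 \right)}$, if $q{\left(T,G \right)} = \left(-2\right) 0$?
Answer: $- \frac{1151}{128} \approx -8.9922$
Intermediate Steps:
$q{\left(T,G \right)} = 0$
$\left(\frac{1}{13 + \left(163 - 48\right)} - 9\right) + 6 \cdot 14 q{\left(6,-1 \right)} = \left(\frac{1}{13 + \left(163 - 48\right)} - 9\right) + 6 \cdot 14 \cdot 0 = \left(\frac{1}{13 + \left(163 - 48\right)} - 9\right) + 84 \cdot 0 = \left(\frac{1}{13 + 115} - 9\right) + 0 = \left(\frac{1}{128} - 9\right) + 0 = - \frac{1151}{128} + 0 = - \frac{1151}{128}$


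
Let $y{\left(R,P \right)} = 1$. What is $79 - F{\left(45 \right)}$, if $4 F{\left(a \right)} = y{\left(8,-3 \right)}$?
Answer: $\frac{315}{4} \approx 78.75$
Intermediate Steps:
$F{\left(a \right)} = \frac{1}{4}$ ($F{\left(a \right)} = \frac{1}{4} \cdot 1 = \frac{1}{4}$)
$79 - F{\left(45 \right)} = 79 - \frac{1}{4} = \frac{315}{4}$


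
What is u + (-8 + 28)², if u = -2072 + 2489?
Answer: 817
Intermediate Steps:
u = 417
u + (-8 + 28)² = 417 + (-8 + 28)² = 417 + 20² = 417 + 400 = 817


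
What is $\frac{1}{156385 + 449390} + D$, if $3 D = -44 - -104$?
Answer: $\frac{12115501}{605775} \approx 20.0$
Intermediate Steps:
$D = 20$ ($D = \frac{-44 - -104}{3} = \frac{-44 + 104}{3} = \frac{1}{3} \cdot 60 = 20$)
$\frac{1}{156385 + 449390} + D = \frac{1}{156385 + 449390} + 20 = \frac{1}{605775} + 20 = \frac{12115501}{605775}$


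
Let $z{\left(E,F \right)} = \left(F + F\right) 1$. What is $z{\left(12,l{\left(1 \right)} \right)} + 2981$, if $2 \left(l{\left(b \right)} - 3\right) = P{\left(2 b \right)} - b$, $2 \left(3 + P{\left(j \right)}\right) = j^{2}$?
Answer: $2985$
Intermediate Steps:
$P{\left(j \right)} = -3 + \frac{j^{2}}{2}$
$l{\left(b \right)} = \frac{3}{2} + b^{2} - \frac{b}{2}$ ($l{\left(b \right)} = 3 + \frac{\left(-3 + \frac{\left(2 b\right)^{2}}{2}\right) - b}{2} = 3 + \frac{\left(-3 + \frac{4 b^{2}}{2}\right) - b}{2} = 3 + \frac{\left(-3 + 2 b^{2}\right) - b}{2} = 3 + \frac{-3 - b + 2 b^{2}}{2} = 3 - \left(\frac{3}{2} + \frac{b}{2} - b^{2}\right) = \frac{3}{2} + b^{2} - \frac{b}{2}$)
$z{\left(E,F \right)} = 2 F$ ($z{\left(E,F \right)} = 2 F 1 = 2 F$)
$z{\left(12,l{\left(1 \right)} \right)} + 2981 = 2 \left(\frac{3}{2} + 1^{2} - \frac{1}{2}\right) + 2981 = 2 \left(\frac{3}{2} + 1 - \frac{1}{2}\right) + 2981 = 2 \cdot 2 + 2981 = 4 + 2981 = 2985$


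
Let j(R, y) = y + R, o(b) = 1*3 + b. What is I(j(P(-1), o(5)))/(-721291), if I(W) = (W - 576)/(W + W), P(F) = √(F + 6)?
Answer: 4549/85112338 - 288*√5/42556169 ≈ 3.8314e-5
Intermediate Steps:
o(b) = 3 + b
P(F) = √(6 + F)
j(R, y) = R + y
I(W) = (-576 + W)/(2*W) (I(W) = (-576 + W)/((2*W)) = (-576 + W)*(1/(2*W)) = (-576 + W)/(2*W))
I(j(P(-1), o(5)))/(-721291) = ((-576 + (√(6 - 1) + (3 + 5)))/(2*(√(6 - 1) + (3 + 5))))/(-721291) = ((-576 + (√5 + 8))/(2*(√5 + 8)))*(-1/721291) = ((-576 + (8 + √5))/(2*(8 + √5)))*(-1/721291) = ((-568 + √5)/(2*(8 + √5)))*(-1/721291) = -(-568 + √5)/(1442582*(8 + √5))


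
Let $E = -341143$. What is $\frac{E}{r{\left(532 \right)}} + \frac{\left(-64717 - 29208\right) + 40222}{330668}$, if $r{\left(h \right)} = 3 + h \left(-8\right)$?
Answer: $\frac{8659744205}{108179308} \approx 80.05$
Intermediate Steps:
$r{\left(h \right)} = 3 - 8 h$
$\frac{E}{r{\left(532 \right)}} + \frac{\left(-64717 - 29208\right) + 40222}{330668} = - \frac{341143}{3 - 4256} + \frac{\left(-64717 - 29208\right) + 40222}{330668} = - \frac{341143}{3 - 4256} + \left(-93925 + 40222\right) \frac{1}{330668} = - \frac{341143}{-4253} - \frac{4131}{25436} = \left(-341143\right) \left(- \frac{1}{4253}\right) - \frac{4131}{25436} = \frac{341143}{4253} - \frac{4131}{25436} = \frac{8659744205}{108179308}$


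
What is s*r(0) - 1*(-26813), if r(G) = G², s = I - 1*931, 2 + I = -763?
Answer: 26813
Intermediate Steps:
I = -765 (I = -2 - 763 = -765)
s = -1696 (s = -765 - 1*931 = -765 - 931 = -1696)
s*r(0) - 1*(-26813) = -1696*0² - 1*(-26813) = -1696*0 + 26813 = 0 + 26813 = 26813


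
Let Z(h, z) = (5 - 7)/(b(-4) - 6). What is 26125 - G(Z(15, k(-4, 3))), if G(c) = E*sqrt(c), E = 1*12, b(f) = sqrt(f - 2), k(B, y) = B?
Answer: 26125 - 12*sqrt(2)/sqrt(6 - I*sqrt(6)) ≈ 26118.0 - 1.2838*I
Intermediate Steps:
b(f) = sqrt(-2 + f)
E = 12
Z(h, z) = -2/(-6 + I*sqrt(6)) (Z(h, z) = (5 - 7)/(sqrt(-2 - 4) - 6) = -2/(sqrt(-6) - 6) = -2/(I*sqrt(6) - 6) = -2/(-6 + I*sqrt(6)))
G(c) = 12*sqrt(c)
26125 - G(Z(15, k(-4, 3))) = 26125 - 12*sqrt(2/7 + I*sqrt(6)/21)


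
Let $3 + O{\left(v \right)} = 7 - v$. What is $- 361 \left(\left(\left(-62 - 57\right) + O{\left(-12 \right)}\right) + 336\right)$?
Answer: $-84113$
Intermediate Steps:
$O{\left(v \right)} = 4 - v$ ($O{\left(v \right)} = -3 - \left(-7 + v\right) = 4 - v$)
$- 361 \left(\left(\left(-62 - 57\right) + O{\left(-12 \right)}\right) + 336\right) = - 361 \left(\left(\left(-62 - 57\right) + \left(4 - -12\right)\right) + 336\right) = - 361 \left(\left(-119 + \left(4 + 12\right)\right) + 336\right) = - 361 \left(\left(-119 + 16\right) + 336\right) = - 361 \left(-103 + 336\right) = \left(-361\right) 233 = -84113$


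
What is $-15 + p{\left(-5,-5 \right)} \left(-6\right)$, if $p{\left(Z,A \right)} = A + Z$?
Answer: $45$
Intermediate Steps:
$-15 + p{\left(-5,-5 \right)} \left(-6\right) = -15 + \left(-5 - 5\right) \left(-6\right) = -15 - -60 = -15 + 60 = 45$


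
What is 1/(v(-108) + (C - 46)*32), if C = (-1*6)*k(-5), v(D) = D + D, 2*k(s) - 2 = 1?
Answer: -1/1976 ≈ -0.00050607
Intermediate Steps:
k(s) = 3/2 (k(s) = 1 + (½)*1 = 1 + ½ = 3/2)
v(D) = 2*D
C = -9 (C = -1*6*(3/2) = -6*3/2 = -9)
1/(v(-108) + (C - 46)*32) = 1/(2*(-108) + (-9 - 46)*32) = 1/(-216 - 55*32) = 1/(-216 - 1760) = 1/(-1976) = -1/1976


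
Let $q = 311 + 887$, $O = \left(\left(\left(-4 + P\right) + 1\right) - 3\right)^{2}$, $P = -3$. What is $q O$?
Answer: $97038$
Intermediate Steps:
$O = 81$ ($O = \left(\left(\left(-4 - 3\right) + 1\right) - 3\right)^{2} = \left(\left(-7 + 1\right) - 3\right)^{2} = \left(-6 - 3\right)^{2} = \left(-9\right)^{2} = 81$)
$q = 1198$
$q O = 1198 \cdot 81 = 97038$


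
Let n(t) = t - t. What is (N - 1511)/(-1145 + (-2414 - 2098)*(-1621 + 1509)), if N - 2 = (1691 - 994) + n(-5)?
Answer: -812/504199 ≈ -0.0016105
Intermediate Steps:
n(t) = 0
N = 699 (N = 2 + ((1691 - 994) + 0) = 2 + (697 + 0) = 2 + 697 = 699)
(N - 1511)/(-1145 + (-2414 - 2098)*(-1621 + 1509)) = (699 - 1511)/(-1145 + (-2414 - 2098)*(-1621 + 1509)) = -812/(-1145 - 4512*(-112)) = -812/(-1145 + 505344) = -812/504199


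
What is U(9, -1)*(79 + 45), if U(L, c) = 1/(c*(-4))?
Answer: 31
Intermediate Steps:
U(L, c) = -1/(4*c) (U(L, c) = 1/(-4*c) = -1/(4*c))
U(9, -1)*(79 + 45) = (-¼/(-1))*(79 + 45) = -¼*(-1)*124 = (¼)*124 = 31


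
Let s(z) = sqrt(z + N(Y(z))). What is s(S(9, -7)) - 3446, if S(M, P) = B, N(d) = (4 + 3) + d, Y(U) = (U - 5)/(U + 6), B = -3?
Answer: -3446 + 2*sqrt(3)/3 ≈ -3444.8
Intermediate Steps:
Y(U) = (-5 + U)/(6 + U)
N(d) = 7 + d
S(M, P) = -3
s(z) = sqrt(7 + z + (-5 + z)/(6 + z)) (s(z) = sqrt(z + (7 + (-5 + z)/(6 + z))) = sqrt(7 + z + (-5 + z)/(6 + z)))
s(S(9, -7)) - 3446 = sqrt((37 + (-3)**2 + 14*(-3))/(6 - 3)) - 3446 = sqrt((37 + 9 - 42)/3) - 3446 = sqrt((1/3)*4) - 3446 = sqrt(4/3) - 3446 = 2*sqrt(3)/3 - 3446 = -3446 + 2*sqrt(3)/3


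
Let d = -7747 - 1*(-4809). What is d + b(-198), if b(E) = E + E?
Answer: -3334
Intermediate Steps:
b(E) = 2*E
d = -2938 (d = -7747 + 4809 = -2938)
d + b(-198) = -2938 + 2*(-198) = -2938 - 396 = -3334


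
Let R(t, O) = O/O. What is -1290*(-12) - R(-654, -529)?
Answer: 15479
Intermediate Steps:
R(t, O) = 1
-1290*(-12) - R(-654, -529) = -1290*(-12) - 1*1 = 15480 - 1 = 15479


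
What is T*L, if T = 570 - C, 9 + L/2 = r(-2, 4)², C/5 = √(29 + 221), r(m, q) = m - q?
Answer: 30780 - 1350*√10 ≈ 26511.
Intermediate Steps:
C = 25*√10 (C = 5*√(29 + 221) = 5*√250 = 5*(5*√10) = 25*√10 ≈ 79.057)
L = 54 (L = -18 + 2*(-2 - 1*4)² = -18 + 2*(-2 - 4)² = -18 + 2*(-6)² = -18 + 2*36 = -18 + 72 = 54)
T = 570 - 25*√10 ≈ 490.94
T*L = (570 - 25*√10)*54 = 30780 - 1350*√10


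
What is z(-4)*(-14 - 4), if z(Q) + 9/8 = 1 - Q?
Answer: -279/4 ≈ -69.750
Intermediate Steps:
z(Q) = -⅛ - Q (z(Q) = -9/8 + (1 - Q) = -⅛ - Q)
z(-4)*(-14 - 4) = (-⅛ - 1*(-4))*(-14 - 4) = (-⅛ + 4)*(-18) = (31/8)*(-18) = -279/4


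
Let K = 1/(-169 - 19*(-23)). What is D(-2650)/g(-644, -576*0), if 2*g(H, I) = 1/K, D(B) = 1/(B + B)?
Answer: -1/710200 ≈ -1.4081e-6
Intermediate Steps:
D(B) = 1/(2*B)
K = 1/268 (K = 1/(-169 + 437) = 1/268 ≈ 0.0037313)
g(H, I) = 134 (g(H, I) = 1/(2*(1/268)) = (1/2)*268 = 134)
D(-2650)/g(-644, -576*0) = ((1/2)/(-2650))/134 = ((1/2)*(-1/2650))*(1/134) = -1/5300*1/134 = -1/710200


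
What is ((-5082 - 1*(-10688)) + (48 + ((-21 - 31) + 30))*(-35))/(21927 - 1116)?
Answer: 4696/20811 ≈ 0.22565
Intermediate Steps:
((-5082 - 1*(-10688)) + (48 + ((-21 - 31) + 30))*(-35))/(21927 - 1116) = ((-5082 + 10688) + (48 + (-52 + 30))*(-35))/20811 = (5606 + (48 - 22)*(-35))*(1/20811) = (5606 + 26*(-35))*(1/20811) = (5606 - 910)*(1/20811) = 4696*(1/20811) = 4696/20811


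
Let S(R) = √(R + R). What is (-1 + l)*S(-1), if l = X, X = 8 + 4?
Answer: 11*I*√2 ≈ 15.556*I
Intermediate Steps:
X = 12
l = 12
S(R) = √2*√R (S(R) = √(2*R) = √2*√R)
(-1 + l)*S(-1) = (-1 + 12)*(√2*√(-1)) = 11*(√2*I) = 11*(I*√2) = 11*I*√2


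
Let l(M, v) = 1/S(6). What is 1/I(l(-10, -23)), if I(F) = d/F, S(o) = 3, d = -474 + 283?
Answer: -1/573 ≈ -0.0017452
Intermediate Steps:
d = -191
l(M, v) = 1/3
I(F) = -191/F
1/I(l(-10, -23)) = 1/(-191/1/3) = 1/(-191*3) = 1/(-573) = -1/573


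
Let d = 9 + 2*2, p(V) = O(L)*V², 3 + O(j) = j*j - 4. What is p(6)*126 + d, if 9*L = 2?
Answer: -31515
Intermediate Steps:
L = 2/9 (L = (⅑)*2 = 2/9 ≈ 0.22222)
O(j) = -7 + j² (O(j) = -3 + (j*j - 4) = -3 + (j² - 4) = -3 + (-4 + j²) = -7 + j²)
p(V) = -563*V²/81 (p(V) = (-7 + (2/9)²)*V² = (-7 + 4/81)*V² = -563*V²/81)
d = 13 (d = 9 + 4 = 13)
p(6)*126 + d = -563/81*6²*126 + 13 = -563/81*36*126 + 13 = -2252/9*126 + 13 = -31528 + 13 = -31515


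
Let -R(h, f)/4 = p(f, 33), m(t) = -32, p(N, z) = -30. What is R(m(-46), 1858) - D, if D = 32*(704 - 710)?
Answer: 312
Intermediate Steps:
R(h, f) = 120 (R(h, f) = -4*(-30) = 120)
D = -192 (D = 32*(-6) = -192)
R(m(-46), 1858) - D = 120 - 1*(-192) = 120 + 192 = 312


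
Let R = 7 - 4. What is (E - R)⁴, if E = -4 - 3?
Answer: 10000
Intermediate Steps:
E = -7
R = 3
(E - R)⁴ = (-7 - 1*3)⁴ = (-7 - 3)⁴ = (-10)⁴ = 10000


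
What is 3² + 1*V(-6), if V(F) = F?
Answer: 3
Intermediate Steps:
3² + 1*V(-6) = 3² + 1*(-6) = 9 - 6 = 3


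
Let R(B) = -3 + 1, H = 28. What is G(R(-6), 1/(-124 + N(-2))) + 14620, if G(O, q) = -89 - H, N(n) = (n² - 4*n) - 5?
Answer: 14503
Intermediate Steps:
R(B) = -2
N(n) = -5 + n² - 4*n
G(O, q) = -117 (G(O, q) = -89 - 1*28 = -89 - 28 = -117)
G(R(-6), 1/(-124 + N(-2))) + 14620 = -117 + 14620 = 14503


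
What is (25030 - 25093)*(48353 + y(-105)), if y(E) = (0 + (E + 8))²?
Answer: -3639006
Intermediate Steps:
y(E) = (8 + E)² (y(E) = (0 + (8 + E))² = (8 + E)²)
(25030 - 25093)*(48353 + y(-105)) = (25030 - 25093)*(48353 + (8 - 105)²) = -63*(48353 + (-97)²) = -63*(48353 + 9409) = -63*57762 = -3639006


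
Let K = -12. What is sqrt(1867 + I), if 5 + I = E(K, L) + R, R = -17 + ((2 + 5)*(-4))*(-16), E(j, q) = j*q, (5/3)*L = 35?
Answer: sqrt(2041) ≈ 45.177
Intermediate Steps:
L = 21 (L = (3/5)*35 = 21)
R = 431 (R = -17 + (7*(-4))*(-16) = -17 - 28*(-16) = -17 + 448 = 431)
I = 174 (I = -5 + (-12*21 + 431) = -5 + (-252 + 431) = -5 + 179 = 174)
sqrt(1867 + I) = sqrt(1867 + 174) = sqrt(2041)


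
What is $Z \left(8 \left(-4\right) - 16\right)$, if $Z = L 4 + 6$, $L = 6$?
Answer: $-1440$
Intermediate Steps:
$Z = 30$ ($Z = 6 \cdot 4 + 6 = 24 + 6 = 30$)
$Z \left(8 \left(-4\right) - 16\right) = 30 \left(8 \left(-4\right) - 16\right) = 30 \left(-32 - 16\right) = 30 \left(-48\right) = -1440$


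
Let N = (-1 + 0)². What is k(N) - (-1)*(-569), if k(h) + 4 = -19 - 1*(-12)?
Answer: -580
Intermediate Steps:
N = 1 (N = (-1)² = 1)
k(h) = -11 (k(h) = -4 + (-19 - 1*(-12)) = -4 + (-19 + 12) = -4 - 7 = -11)
k(N) - (-1)*(-569) = -11 - (-1)*(-569) = -11 - 1*569 = -11 - 569 = -580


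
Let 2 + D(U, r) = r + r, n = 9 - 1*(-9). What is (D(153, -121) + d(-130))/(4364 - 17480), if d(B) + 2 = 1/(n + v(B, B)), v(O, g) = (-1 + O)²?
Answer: 4226033/225319764 ≈ 0.018756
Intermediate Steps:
n = 18 (n = 9 + 9 = 18)
D(U, r) = -2 + 2*r (D(U, r) = -2 + (r + r) = -2 + 2*r)
d(B) = -2 + 1/(18 + (-1 + B)²)
(D(153, -121) + d(-130))/(4364 - 17480) = ((-2 + 2*(-121)) + (-35 - 2*(-1 - 130)²)/(18 + (-1 - 130)²))/(4364 - 17480) = ((-2 - 242) + (-35 - 2*(-131)²)/(18 + (-131)²))/(-13116) = (-244 + (-35 - 2*17161)/(18 + 17161))*(-1/13116) = (-244 + (-35 - 34322)/17179)*(-1/13116) = (-244 + (1/17179)*(-34357))*(-1/13116) = (-244 - 34357/17179)*(-1/13116) = -4226033/17179*(-1/13116) = 4226033/225319764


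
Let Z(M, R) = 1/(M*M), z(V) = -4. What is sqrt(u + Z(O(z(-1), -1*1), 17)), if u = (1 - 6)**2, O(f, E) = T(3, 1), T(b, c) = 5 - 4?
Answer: sqrt(26) ≈ 5.0990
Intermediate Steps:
T(b, c) = 1
O(f, E) = 1
Z(M, R) = M**(-2) (Z(M, R) = 1/(M**2) = M**(-2))
u = 25 (u = (-5)**2 = 25)
sqrt(u + Z(O(z(-1), -1*1), 17)) = sqrt(25 + 1**(-2)) = sqrt(25 + 1) = sqrt(26)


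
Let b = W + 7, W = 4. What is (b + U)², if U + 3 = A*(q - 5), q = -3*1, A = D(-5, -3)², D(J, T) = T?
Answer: 4096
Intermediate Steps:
A = 9 (A = (-3)² = 9)
q = -3
b = 11 (b = 4 + 7 = 11)
U = -75 (U = -3 + 9*(-3 - 5) = -3 + 9*(-8) = -3 - 72 = -75)
(b + U)² = (11 - 75)² = (-64)² = 4096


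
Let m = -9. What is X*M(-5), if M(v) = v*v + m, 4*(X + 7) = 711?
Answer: 2732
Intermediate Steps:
X = 683/4 (X = -7 + (¼)*711 = -7 + 711/4 = 683/4 ≈ 170.75)
M(v) = -9 + v² (M(v) = v*v - 9 = v² - 9 = -9 + v²)
X*M(-5) = 683*(-9 + (-5)²)/4 = 683*(-9 + 25)/4 = (683/4)*16 = 2732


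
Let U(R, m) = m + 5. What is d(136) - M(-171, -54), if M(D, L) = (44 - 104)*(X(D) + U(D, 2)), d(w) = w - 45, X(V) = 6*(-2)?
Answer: -209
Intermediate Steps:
U(R, m) = 5 + m
X(V) = -12
d(w) = -45 + w
M(D, L) = 300 (M(D, L) = (44 - 104)*(-12 + (5 + 2)) = -60*(-12 + 7) = -60*(-5) = 300)
d(136) - M(-171, -54) = (-45 + 136) - 1*300 = 91 - 300 = -209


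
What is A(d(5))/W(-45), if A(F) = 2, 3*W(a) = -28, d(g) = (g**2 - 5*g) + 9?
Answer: -3/14 ≈ -0.21429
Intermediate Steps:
d(g) = 9 + g**2 - 5*g
W(a) = -28/3 (W(a) = (1/3)*(-28) = -28/3)
A(d(5))/W(-45) = 2/(-28/3) = 2*(-3/28) = -3/14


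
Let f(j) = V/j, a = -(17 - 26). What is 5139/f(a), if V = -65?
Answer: -46251/65 ≈ -711.55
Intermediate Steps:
a = 9 (a = -1*(-9) = 9)
f(j) = -65/j
5139/f(a) = 5139/((-65/9)) = 5139/((-65*1/9)) = 5139/(-65/9) = 5139*(-9/65) = -46251/65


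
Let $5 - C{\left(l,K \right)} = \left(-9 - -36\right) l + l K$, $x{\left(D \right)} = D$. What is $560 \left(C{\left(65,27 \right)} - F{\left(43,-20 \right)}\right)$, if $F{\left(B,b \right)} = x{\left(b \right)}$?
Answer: $-1951600$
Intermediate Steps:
$C{\left(l,K \right)} = 5 - 27 l - K l$ ($C{\left(l,K \right)} = 5 - \left(\left(-9 - -36\right) l + l K\right) = 5 - \left(\left(-9 + 36\right) l + K l\right) = 5 - \left(27 l + K l\right) = 5 - 27 l - K l$)
$F{\left(B,b \right)} = b$
$560 \left(C{\left(65,27 \right)} - F{\left(43,-20 \right)}\right) = 560 \left(\left(5 - 1755 - 27 \cdot 65\right) - -20\right) = 560 \left(\left(5 - 1755 - 1755\right) + 20\right) = 560 \left(-3505 + 20\right) = 560 \left(-3485\right) = -1951600$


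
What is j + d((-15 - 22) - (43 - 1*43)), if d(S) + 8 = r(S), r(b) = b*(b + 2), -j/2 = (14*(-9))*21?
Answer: 6579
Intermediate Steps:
j = 5292 (j = -2*14*(-9)*21 = -(-252)*21 = -2*(-2646) = 5292)
r(b) = b*(2 + b)
d(S) = -8 + S*(2 + S)
j + d((-15 - 22) - (43 - 1*43)) = 5292 + (-8 + ((-15 - 22) - (43 - 1*43))*(2 + ((-15 - 22) - (43 - 1*43)))) = 5292 + (-8 + (-37 - (43 - 43))*(2 + (-37 - (43 - 43)))) = 5292 + (-8 + (-37 - 1*0)*(2 + (-37 - 1*0))) = 5292 + (-8 + (-37 + 0)*(2 + (-37 + 0))) = 5292 + (-8 - 37*(2 - 37)) = 5292 + (-8 - 37*(-35)) = 5292 + (-8 + 1295) = 5292 + 1287 = 6579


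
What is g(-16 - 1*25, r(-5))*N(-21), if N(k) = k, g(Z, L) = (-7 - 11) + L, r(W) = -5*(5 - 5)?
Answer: 378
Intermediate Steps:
r(W) = 0 (r(W) = -5*0 = 0)
g(Z, L) = -18 + L
g(-16 - 1*25, r(-5))*N(-21) = (-18 + 0)*(-21) = -18*(-21) = 378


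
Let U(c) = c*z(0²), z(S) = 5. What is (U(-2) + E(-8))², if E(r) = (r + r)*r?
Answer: 13924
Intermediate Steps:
U(c) = 5*c (U(c) = c*5 = 5*c)
E(r) = 2*r² (E(r) = (2*r)*r = 2*r²)
(U(-2) + E(-8))² = (5*(-2) + 2*(-8)²)² = (-10 + 2*64)² = (-10 + 128)² = 118² = 13924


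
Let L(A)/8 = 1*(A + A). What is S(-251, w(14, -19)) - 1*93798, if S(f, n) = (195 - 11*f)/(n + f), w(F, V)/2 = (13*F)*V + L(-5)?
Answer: -687260902/7327 ≈ -93798.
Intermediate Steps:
L(A) = 16*A (L(A) = 8*(1*(A + A)) = 8*(1*(2*A)) = 8*(2*A) = 16*A)
w(F, V) = -160 + 26*F*V (w(F, V) = 2*((13*F)*V + 16*(-5)) = 2*(13*F*V - 80) = 2*(-80 + 13*F*V) = -160 + 26*F*V)
S(f, n) = (195 - 11*f)/(f + n)
S(-251, w(14, -19)) - 1*93798 = (195 - 11*(-251))/(-251 + (-160 + 26*14*(-19))) - 1*93798 = (195 + 2761)/(-251 + (-160 - 6916)) - 93798 = 2956/(-251 - 7076) - 93798 = 2956/(-7327) - 93798 = -1/7327*2956 - 93798 = -2956/7327 - 93798 = -687260902/7327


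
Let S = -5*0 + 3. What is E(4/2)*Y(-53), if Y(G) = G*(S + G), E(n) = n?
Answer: 5300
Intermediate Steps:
S = 3 (S = 0 + 3 = 3)
Y(G) = G*(3 + G)
E(4/2)*Y(-53) = (4/2)*(-53*(3 - 53)) = (4*(½))*(-53*(-50)) = 2*2650 = 5300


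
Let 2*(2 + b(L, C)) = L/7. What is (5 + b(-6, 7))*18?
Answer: 324/7 ≈ 46.286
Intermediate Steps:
b(L, C) = -2 + L/14 (b(L, C) = -2 + (L/7)/2 = -2 + L/14)
(5 + b(-6, 7))*18 = (5 + (-2 + (1/14)*(-6)))*18 = (5 + (-2 - 3/7))*18 = (5 - 17/7)*18 = (18/7)*18 = 324/7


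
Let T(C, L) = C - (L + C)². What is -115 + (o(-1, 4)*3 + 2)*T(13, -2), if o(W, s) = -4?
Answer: 965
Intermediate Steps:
T(C, L) = C - (C + L)²
-115 + (o(-1, 4)*3 + 2)*T(13, -2) = -115 + (-4*3 + 2)*(13 - (13 - 2)²) = -115 + (-12 + 2)*(13 - 1*11²) = -115 - 10*(13 - 1*121) = -115 - 10*(13 - 121) = -115 - 10*(-108) = -115 + 1080 = 965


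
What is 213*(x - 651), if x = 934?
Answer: 60279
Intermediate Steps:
213*(x - 651) = 213*(934 - 651) = 213*283 = 60279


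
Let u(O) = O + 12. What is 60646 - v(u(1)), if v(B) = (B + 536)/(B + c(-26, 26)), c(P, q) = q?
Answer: 788215/13 ≈ 60632.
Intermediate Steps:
u(O) = 12 + O
v(B) = (536 + B)/(26 + B) (v(B) = (B + 536)/(B + 26) = (536 + B)/(26 + B))
60646 - v(u(1)) = 60646 - (536 + (12 + 1))/(26 + (12 + 1)) = 60646 - (536 + 13)/(26 + 13) = 60646 - 549/39 = 60646 - 1*183/13 = 60646 - 183/13 = 788215/13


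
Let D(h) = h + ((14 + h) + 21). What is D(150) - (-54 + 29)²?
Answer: -290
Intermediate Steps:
D(h) = 35 + 2*h (D(h) = h + (35 + h) = 35 + 2*h)
D(150) - (-54 + 29)² = (35 + 2*150) - (-54 + 29)² = (35 + 300) - 1*(-25)² = 335 - 1*625 = 335 - 625 = -290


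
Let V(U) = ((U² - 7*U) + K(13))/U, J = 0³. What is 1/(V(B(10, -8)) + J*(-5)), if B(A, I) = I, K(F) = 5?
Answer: -8/125 ≈ -0.064000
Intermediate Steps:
J = 0
V(U) = (5 + U² - 7*U)/U (V(U) = ((U² - 7*U) + 5)/U = (5 + U² - 7*U)/U)
1/(V(B(10, -8)) + J*(-5)) = 1/((-7 - 8 + 5/(-8)) + 0*(-5)) = 1/((-7 - 8 + 5*(-⅛)) + 0) = 1/((-7 - 8 - 5/8) + 0) = 1/(-125/8 + 0) = 1/(-125/8) = -8/125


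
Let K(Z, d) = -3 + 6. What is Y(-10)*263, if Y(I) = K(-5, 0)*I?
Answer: -7890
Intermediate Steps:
K(Z, d) = 3
Y(I) = 3*I
Y(-10)*263 = (3*(-10))*263 = -30*263 = -7890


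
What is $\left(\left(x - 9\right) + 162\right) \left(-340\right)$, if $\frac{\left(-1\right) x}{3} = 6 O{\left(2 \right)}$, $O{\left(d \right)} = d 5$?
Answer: $9180$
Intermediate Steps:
$O{\left(d \right)} = 5 d$
$x = -180$ ($x = - 3 \cdot 6 \cdot 5 \cdot 2 = - 3 \cdot 6 \cdot 10 = \left(-3\right) 60 = -180$)
$\left(\left(x - 9\right) + 162\right) \left(-340\right) = \left(\left(-180 - 9\right) + 162\right) \left(-340\right) = \left(-189 + 162\right) \left(-340\right) = \left(-27\right) \left(-340\right) = 9180$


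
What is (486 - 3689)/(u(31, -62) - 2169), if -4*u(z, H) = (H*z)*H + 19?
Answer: 12812/127859 ≈ 0.10020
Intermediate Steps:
u(z, H) = -19/4 - z*H**2/4 (u(z, H) = -((H*z)*H + 19)/4 = -(z*H**2 + 19)/4 = -(19 + z*H**2)/4 = -19/4 - z*H**2/4)
(486 - 3689)/(u(31, -62) - 2169) = (486 - 3689)/((-19/4 - 1/4*31*(-62)**2) - 2169) = -3203/((-19/4 - 1/4*31*3844) - 2169) = -3203/((-19/4 - 29791) - 2169) = -3203/(-119183/4 - 2169) = -3203/(-127859/4) = -3203*(-4/127859) = 12812/127859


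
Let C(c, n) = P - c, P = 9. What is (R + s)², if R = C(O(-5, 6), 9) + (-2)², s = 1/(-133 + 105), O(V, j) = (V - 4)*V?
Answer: 804609/784 ≈ 1026.3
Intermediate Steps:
O(V, j) = V*(-4 + V) (O(V, j) = (-4 + V)*V = V*(-4 + V))
s = -1/28 (s = 1/(-28) = -1/28 ≈ -0.035714)
C(c, n) = 9 - c
R = -32 (R = (9 - (-5)*(-4 - 5)) + (-2)² = (9 - (-5)*(-9)) + 4 = (9 - 1*45) + 4 = (9 - 45) + 4 = -36 + 4 = -32)
(R + s)² = (-32 - 1/28)² = (-897/28)² = 804609/784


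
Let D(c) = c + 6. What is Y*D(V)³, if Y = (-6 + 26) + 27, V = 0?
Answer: 10152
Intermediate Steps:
D(c) = 6 + c
Y = 47 (Y = 20 + 27 = 47)
Y*D(V)³ = 47*(6 + 0)³ = 47*6³ = 47*216 = 10152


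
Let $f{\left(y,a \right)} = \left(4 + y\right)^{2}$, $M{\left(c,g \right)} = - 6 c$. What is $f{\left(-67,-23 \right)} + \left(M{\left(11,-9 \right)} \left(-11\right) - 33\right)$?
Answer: $4662$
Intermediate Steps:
$f{\left(-67,-23 \right)} + \left(M{\left(11,-9 \right)} \left(-11\right) - 33\right) = \left(4 - 67\right)^{2} - \left(33 - \left(-6\right) 11 \left(-11\right)\right) = \left(-63\right)^{2} - -693 = 3969 + \left(726 - 33\right) = 3969 + 693 = 4662$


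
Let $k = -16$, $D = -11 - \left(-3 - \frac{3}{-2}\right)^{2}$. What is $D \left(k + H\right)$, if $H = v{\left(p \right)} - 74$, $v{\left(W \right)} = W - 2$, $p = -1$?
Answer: $\frac{4929}{4} \approx 1232.3$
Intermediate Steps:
$v{\left(W \right)} = -2 + W$ ($v{\left(W \right)} = W - 2 = -2 + W$)
$D = - \frac{53}{4}$ ($D = -11 - \left(-3 - - \frac{3}{2}\right)^{2} = -11 - \left(-3 + \frac{3}{2}\right)^{2} = -11 - \left(- \frac{3}{2}\right)^{2} = -11 - \frac{9}{4} = - \frac{53}{4} \approx -13.25$)
$H = -77$ ($H = \left(-2 - 1\right) - 74 = -3 - 74 = -77$)
$D \left(k + H\right) = - \frac{53 \left(-16 - 77\right)}{4} = \left(- \frac{53}{4}\right) \left(-93\right) = \frac{4929}{4}$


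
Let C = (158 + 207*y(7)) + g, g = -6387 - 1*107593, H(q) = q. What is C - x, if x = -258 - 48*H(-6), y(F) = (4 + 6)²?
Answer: -93152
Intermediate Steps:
y(F) = 100 (y(F) = 10² = 100)
g = -113980 (g = -6387 - 107593 = -113980)
x = 30 (x = -258 - 48*(-6) = -258 + 288 = 30)
C = -93122 (C = (158 + 207*100) - 113980 = (158 + 20700) - 113980 = 20858 - 113980 = -93122)
C - x = -93122 - 1*30 = -93122 - 30 = -93152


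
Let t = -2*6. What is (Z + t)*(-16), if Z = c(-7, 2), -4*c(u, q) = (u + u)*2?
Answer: 80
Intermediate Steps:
c(u, q) = -u (c(u, q) = -(u + u)*2/4 = -2*u*2/4 = -u)
t = -12
Z = 7 (Z = -1*(-7) = 7)
(Z + t)*(-16) = (7 - 12)*(-16) = -5*(-16) = 80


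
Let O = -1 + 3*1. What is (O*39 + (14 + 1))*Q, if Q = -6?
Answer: -558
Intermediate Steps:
O = 2 (O = -1 + 3 = 2)
(O*39 + (14 + 1))*Q = (2*39 + (14 + 1))*(-6) = (78 + 15)*(-6) = 93*(-6) = -558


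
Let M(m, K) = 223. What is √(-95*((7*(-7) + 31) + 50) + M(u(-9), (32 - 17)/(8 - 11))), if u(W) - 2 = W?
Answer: 3*I*√313 ≈ 53.075*I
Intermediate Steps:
u(W) = 2 + W
√(-95*((7*(-7) + 31) + 50) + M(u(-9), (32 - 17)/(8 - 11))) = √(-95*((7*(-7) + 31) + 50) + 223) = √(-95*((-49 + 31) + 50) + 223) = √(-95*(-18 + 50) + 223) = √(-95*32 + 223) = √(-3040 + 223) = √(-2817) = 3*I*√313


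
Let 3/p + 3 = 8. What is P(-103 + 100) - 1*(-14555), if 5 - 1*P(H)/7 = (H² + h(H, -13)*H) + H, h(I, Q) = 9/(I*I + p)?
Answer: 233083/16 ≈ 14568.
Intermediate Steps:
p = ⅗ (p = 3/(-3 + 8) = 3/5 = 3*(⅕) = ⅗ ≈ 0.60000)
h(I, Q) = 9/(⅗ + I²) (h(I, Q) = 9/(I*I + ⅗) = 9/(I² + ⅗) = 9/(⅗ + I²))
P(H) = 35 - 7*H - 7*H² - 315*H/(3 + 5*H²) (P(H) = 35 - 7*((H² + (45/(3 + 5*H²))*H) + H) = 35 - 7*((H² + 45*H/(3 + 5*H²)) + H) = 35 - 7*(H + H² + 45*H/(3 + 5*H²)) = 35 + (-7*H - 7*H² - 315*H/(3 + 5*H²)) = 35 - 7*H - 7*H² - 315*H/(3 + 5*H²))
P(-103 + 100) - 1*(-14555) = 7*(-45*(-103 + 100) + (3 + 5*(-103 + 100)²)*(5 - (-103 + 100) - (-103 + 100)²))/(3 + 5*(-103 + 100)²) - 1*(-14555) = 7*(-45*(-3) + (3 + 5*(-3)²)*(5 - 1*(-3) - 1*(-3)²))/(3 + 5*(-3)²) + 14555 = 7*(135 + (3 + 5*9)*(5 + 3 - 1*9))/(3 + 5*9) + 14555 = 7*(135 + (3 + 45)*(5 + 3 - 9))/(3 + 45) + 14555 = 7*(135 + 48*(-1))/48 + 14555 = 7*(1/48)*(135 - 48) + 14555 = 7*(1/48)*87 + 14555 = 203/16 + 14555 = 233083/16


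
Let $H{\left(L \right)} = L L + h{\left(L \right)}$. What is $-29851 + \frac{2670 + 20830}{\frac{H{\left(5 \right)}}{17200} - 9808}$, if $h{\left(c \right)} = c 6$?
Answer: $- \frac{1007238923159}{33739509} \approx -29853.0$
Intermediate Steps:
$h{\left(c \right)} = 6 c$
$H{\left(L \right)} = L^{2} + 6 L$ ($H{\left(L \right)} = L L + 6 L = L^{2} + 6 L$)
$-29851 + \frac{2670 + 20830}{\frac{H{\left(5 \right)}}{17200} - 9808} = -29851 + \frac{2670 + 20830}{\frac{5 \left(6 + 5\right)}{17200} - 9808} = -29851 + \frac{23500}{5 \cdot 11 \cdot \frac{1}{17200} - 9808} = -29851 + \frac{23500}{55 \cdot \frac{1}{17200} - 9808} = -29851 + \frac{23500}{\frac{11}{3440} - 9808} = -29851 + \frac{23500}{- \frac{33739509}{3440}} = -29851 + 23500 \left(- \frac{3440}{33739509}\right) = -29851 - \frac{80840000}{33739509} = - \frac{1007238923159}{33739509}$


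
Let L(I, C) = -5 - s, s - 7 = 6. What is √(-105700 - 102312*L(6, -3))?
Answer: 2*√433979 ≈ 1317.5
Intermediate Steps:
s = 13 (s = 7 + 6 = 13)
L(I, C) = -18 (L(I, C) = -5 - 1*13 = -5 - 13 = -18)
√(-105700 - 102312*L(6, -3)) = √(-105700 - 102312*(-18)) = √(-105700 + 1841616) = √1735916 = 2*√433979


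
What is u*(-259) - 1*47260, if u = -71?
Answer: -28871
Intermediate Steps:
u*(-259) - 1*47260 = -71*(-259) - 1*47260 = 18389 - 47260 = -28871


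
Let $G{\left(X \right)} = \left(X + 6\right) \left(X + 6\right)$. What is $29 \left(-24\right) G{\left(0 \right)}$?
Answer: $-25056$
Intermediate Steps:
$G{\left(X \right)} = \left(6 + X\right)^{2}$ ($G{\left(X \right)} = \left(6 + X\right) \left(6 + X\right) = \left(6 + X\right)^{2}$)
$29 \left(-24\right) G{\left(0 \right)} = 29 \left(-24\right) \left(6 + 0\right)^{2} = - 696 \cdot 6^{2} = \left(-696\right) 36 = -25056$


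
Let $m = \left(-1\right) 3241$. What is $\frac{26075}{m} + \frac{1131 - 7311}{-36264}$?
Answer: $- \frac{11018505}{1399186} \approx -7.8749$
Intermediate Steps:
$m = -3241$
$\frac{26075}{m} + \frac{1131 - 7311}{-36264} = \frac{26075}{-3241} + \frac{1131 - 7311}{-36264} = 26075 \left(- \frac{1}{3241}\right) + \left(1131 - 7311\right) \left(- \frac{1}{36264}\right) = - \frac{3725}{463} - - \frac{515}{3022} = - \frac{3725}{463} + \frac{515}{3022} = - \frac{11018505}{1399186}$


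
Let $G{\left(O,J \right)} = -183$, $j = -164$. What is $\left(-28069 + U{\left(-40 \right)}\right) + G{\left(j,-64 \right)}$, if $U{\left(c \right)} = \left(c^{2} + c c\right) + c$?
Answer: $-25092$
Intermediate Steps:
$U{\left(c \right)} = c + 2 c^{2}$ ($U{\left(c \right)} = \left(c^{2} + c^{2}\right) + c = 2 c^{2} + c = c + 2 c^{2}$)
$\left(-28069 + U{\left(-40 \right)}\right) + G{\left(j,-64 \right)} = \left(-28069 - 40 \left(1 + 2 \left(-40\right)\right)\right) - 183 = \left(-28069 - 40 \left(1 - 80\right)\right) - 183 = \left(-28069 - -3160\right) - 183 = \left(-28069 + 3160\right) - 183 = -24909 - 183 = -25092$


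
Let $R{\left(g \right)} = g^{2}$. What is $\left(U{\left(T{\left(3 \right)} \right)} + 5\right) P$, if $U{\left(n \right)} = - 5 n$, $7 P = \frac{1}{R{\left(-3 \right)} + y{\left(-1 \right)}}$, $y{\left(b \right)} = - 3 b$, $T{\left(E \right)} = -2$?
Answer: $\frac{5}{28} \approx 0.17857$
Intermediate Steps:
$P = \frac{1}{84}$ ($P = \frac{1}{7 \left(\left(-3\right)^{2} - -3\right)} = \frac{1}{7 \left(9 + 3\right)} = \frac{1}{7 \cdot 12} = \frac{1}{7} \cdot \frac{1}{12} = \frac{1}{84} \approx 0.011905$)
$\left(U{\left(T{\left(3 \right)} \right)} + 5\right) P = \left(\left(-5\right) \left(-2\right) + 5\right) \frac{1}{84} = \left(10 + 5\right) \frac{1}{84} = 15 \cdot \frac{1}{84} = \frac{5}{28}$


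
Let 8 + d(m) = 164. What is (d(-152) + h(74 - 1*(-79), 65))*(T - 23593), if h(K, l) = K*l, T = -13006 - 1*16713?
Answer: -538504512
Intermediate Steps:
T = -29719 (T = -13006 - 16713 = -29719)
d(m) = 156 (d(m) = -8 + 164 = 156)
(d(-152) + h(74 - 1*(-79), 65))*(T - 23593) = (156 + (74 - 1*(-79))*65)*(-29719 - 23593) = (156 + (74 + 79)*65)*(-53312) = (156 + 153*65)*(-53312) = (156 + 9945)*(-53312) = 10101*(-53312) = -538504512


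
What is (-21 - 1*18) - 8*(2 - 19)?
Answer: 97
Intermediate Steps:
(-21 - 1*18) - 8*(2 - 19) = (-21 - 18) - 8*(-17) = -39 + 136 = 97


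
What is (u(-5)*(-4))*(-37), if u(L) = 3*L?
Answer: -2220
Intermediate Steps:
(u(-5)*(-4))*(-37) = ((3*(-5))*(-4))*(-37) = -15*(-4)*(-37) = 60*(-37) = -2220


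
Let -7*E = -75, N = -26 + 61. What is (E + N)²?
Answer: 102400/49 ≈ 2089.8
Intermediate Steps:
N = 35
E = 75/7 (E = -⅐*(-75) = 75/7 ≈ 10.714)
(E + N)² = (75/7 + 35)² = (320/7)² = 102400/49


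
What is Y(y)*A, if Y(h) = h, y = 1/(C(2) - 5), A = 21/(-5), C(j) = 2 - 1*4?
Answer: ⅗ ≈ 0.60000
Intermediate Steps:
C(j) = -2 (C(j) = 2 - 4 = -2)
A = -21/5 (A = 21*(-⅕) = -21/5 ≈ -4.2000)
y = -⅐ (y = 1/(-2 - 5) = 1/(-7) = -⅐ ≈ -0.14286)
Y(y)*A = -⅐*(-21/5) = ⅗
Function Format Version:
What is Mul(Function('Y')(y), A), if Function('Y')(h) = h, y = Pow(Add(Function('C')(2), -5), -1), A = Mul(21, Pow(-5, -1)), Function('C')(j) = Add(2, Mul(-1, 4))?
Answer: Rational(3, 5) ≈ 0.60000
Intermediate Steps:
Function('C')(j) = -2 (Function('C')(j) = Add(2, -4) = -2)
A = Rational(-21, 5) (A = Mul(21, Rational(-1, 5)) = Rational(-21, 5) ≈ -4.2000)
y = Rational(-1, 7) (y = Pow(Add(-2, -5), -1) = Pow(-7, -1) = Rational(-1, 7) ≈ -0.14286)
Mul(Function('Y')(y), A) = Mul(Rational(-1, 7), Rational(-21, 5)) = Rational(3, 5)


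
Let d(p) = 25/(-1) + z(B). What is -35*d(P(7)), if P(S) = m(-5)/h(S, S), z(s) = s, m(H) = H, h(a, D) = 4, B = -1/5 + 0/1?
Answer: 882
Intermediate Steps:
B = -⅕ (B = -1*⅕ + 0*1 = -⅕ + 0 = -⅕ ≈ -0.20000)
P(S) = -5/4
d(p) = -126/5 (d(p) = 25/(-1) - ⅕ = 25*(-1) - ⅕ = -25 - ⅕ = -126/5)
-35*d(P(7)) = -35*(-126/5) = 882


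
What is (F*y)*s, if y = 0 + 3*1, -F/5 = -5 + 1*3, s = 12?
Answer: 360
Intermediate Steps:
F = 10 (F = -5*(-5 + 1*3) = -5*(-5 + 3) = -5*(-2) = 10)
y = 3 (y = 0 + 3 = 3)
(F*y)*s = (10*3)*12 = 30*12 = 360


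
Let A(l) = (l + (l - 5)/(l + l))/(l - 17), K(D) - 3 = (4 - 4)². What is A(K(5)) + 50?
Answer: 1046/21 ≈ 49.810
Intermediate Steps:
K(D) = 3 (K(D) = 3 + (4 - 4)² = 3 + 0² = 3 + 0 = 3)
A(l) = (l + (-5 + l)/(2*l))/(-17 + l) (A(l) = (l + (-5 + l)/((2*l)))/(-17 + l) = (l + (-5 + l)*(1/(2*l)))/(-17 + l) = (l + (-5 + l)/(2*l))/(-17 + l))
A(K(5)) + 50 = (½)*(-5 + 3 + 2*3²)/(3*(-17 + 3)) + 50 = (½)*(⅓)*(-5 + 3 + 2*9)/(-14) + 50 = (½)*(⅓)*(-1/14)*(-5 + 3 + 18) + 50 = (½)*(⅓)*(-1/14)*16 + 50 = -4/21 + 50 = 1046/21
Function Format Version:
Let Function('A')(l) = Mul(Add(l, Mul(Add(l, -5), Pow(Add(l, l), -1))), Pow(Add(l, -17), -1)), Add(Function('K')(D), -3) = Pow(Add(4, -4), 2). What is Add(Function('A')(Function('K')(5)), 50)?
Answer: Rational(1046, 21) ≈ 49.810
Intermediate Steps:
Function('K')(D) = 3 (Function('K')(D) = Add(3, Pow(Add(4, -4), 2)) = Add(3, Pow(0, 2)) = Add(3, 0) = 3)
Function('A')(l) = Mul(Pow(Add(-17, l), -1), Add(l, Mul(Rational(1, 2), Pow(l, -1), Add(-5, l)))) (Function('A')(l) = Mul(Add(l, Mul(Add(-5, l), Pow(Mul(2, l), -1))), Pow(Add(-17, l), -1)) = Mul(Add(l, Mul(Add(-5, l), Mul(Rational(1, 2), Pow(l, -1)))), Pow(Add(-17, l), -1)) = Mul(Add(l, Mul(Rational(1, 2), Pow(l, -1), Add(-5, l))), Pow(Add(-17, l), -1)) = Mul(Pow(Add(-17, l), -1), Add(l, Mul(Rational(1, 2), Pow(l, -1), Add(-5, l)))))
Add(Function('A')(Function('K')(5)), 50) = Add(Mul(Rational(1, 2), Pow(3, -1), Pow(Add(-17, 3), -1), Add(-5, 3, Mul(2, Pow(3, 2)))), 50) = Add(Mul(Rational(1, 2), Rational(1, 3), Pow(-14, -1), Add(-5, 3, Mul(2, 9))), 50) = Add(Mul(Rational(1, 2), Rational(1, 3), Rational(-1, 14), Add(-5, 3, 18)), 50) = Add(Mul(Rational(1, 2), Rational(1, 3), Rational(-1, 14), 16), 50) = Add(Rational(-4, 21), 50) = Rational(1046, 21)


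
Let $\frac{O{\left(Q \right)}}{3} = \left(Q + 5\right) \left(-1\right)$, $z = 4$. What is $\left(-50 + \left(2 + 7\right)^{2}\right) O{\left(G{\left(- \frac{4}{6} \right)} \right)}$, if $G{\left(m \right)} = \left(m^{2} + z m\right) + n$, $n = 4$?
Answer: $- \frac{1891}{3} \approx -630.33$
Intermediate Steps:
$G{\left(m \right)} = 4 + m^{2} + 4 m$ ($G{\left(m \right)} = \left(m^{2} + 4 m\right) + 4 = 4 + m^{2} + 4 m$)
$O{\left(Q \right)} = -15 - 3 Q$ ($O{\left(Q \right)} = 3 \left(Q + 5\right) \left(-1\right) = 3 \left(5 + Q\right) \left(-1\right) = 3 \left(-5 - Q\right) = -15 - 3 Q$)
$\left(-50 + \left(2 + 7\right)^{2}\right) O{\left(G{\left(- \frac{4}{6} \right)} \right)} = \left(-50 + \left(2 + 7\right)^{2}\right) \left(-15 - 3 \left(4 + \left(- \frac{4}{6}\right)^{2} + 4 \left(- \frac{4}{6}\right)\right)\right) = \left(-50 + 9^{2}\right) \left(-15 - 3 \left(4 + \left(\left(-4\right) \frac{1}{6}\right)^{2} + 4 \left(\left(-4\right) \frac{1}{6}\right)\right)\right) = \left(-50 + 81\right) \left(-15 - 3 \left(4 + \left(- \frac{2}{3}\right)^{2} + 4 \left(- \frac{2}{3}\right)\right)\right) = 31 \left(-15 - 3 \left(4 + \frac{4}{9} - \frac{8}{3}\right)\right) = 31 \left(-15 - \frac{16}{3}\right) = 31 \left(- \frac{61}{3}\right) = - \frac{1891}{3}$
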